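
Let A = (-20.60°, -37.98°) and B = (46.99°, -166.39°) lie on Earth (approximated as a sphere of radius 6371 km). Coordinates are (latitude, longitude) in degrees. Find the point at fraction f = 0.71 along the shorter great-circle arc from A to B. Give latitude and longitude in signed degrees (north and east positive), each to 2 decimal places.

Central angle δ = 2.2836 rad. Interpolating on the sphere with fraction f = 0.71:
P = [sin((1−f)δ)·A + sin(fδ)·B] / sin δ = 0.8128·A + 1.3202·B in Cartesian coordinates,
giving P = (-0.2755, -0.6801, 0.6794), i.e. latitude 42.79°, longitude -112.05°.

42.79°, -112.05°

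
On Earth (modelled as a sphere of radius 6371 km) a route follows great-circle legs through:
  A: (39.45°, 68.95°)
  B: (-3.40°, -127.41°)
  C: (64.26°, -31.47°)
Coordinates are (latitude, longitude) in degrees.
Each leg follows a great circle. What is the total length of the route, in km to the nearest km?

Leg A→B: central angle 2.4611 rad, distance 15680.0 km.
Leg B→C: central angle 1.6692 rad, distance 10634.7 km.
Total: 15680.0 + 10634.7 ≈ 26315 km.

26315 km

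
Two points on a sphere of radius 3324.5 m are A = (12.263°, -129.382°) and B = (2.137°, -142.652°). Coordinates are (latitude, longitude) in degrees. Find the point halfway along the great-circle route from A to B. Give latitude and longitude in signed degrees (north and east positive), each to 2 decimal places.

7.25°, -136.09°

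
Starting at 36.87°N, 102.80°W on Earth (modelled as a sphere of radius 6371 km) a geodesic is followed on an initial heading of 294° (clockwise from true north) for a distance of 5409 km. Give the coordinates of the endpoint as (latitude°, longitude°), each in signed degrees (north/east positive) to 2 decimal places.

39.84°, -166.07°

Angular distance δ = d/R = 5409/6371 = 0.84900 rad; initial bearing θ = 5.1313 rad.
sin φ₂ = sin φ₁ cos δ + cos φ₁ sin δ cos θ = (0.6000)(0.6607) + (0.8000)(0.7506)(0.4067) = 0.6407, so φ₂ = 39.84°.
Δλ = atan2(sin θ sin δ cos φ₁, cos δ − sin φ₁ sin φ₂) = atan2(-0.5486, 0.2763) = -63.266°.
λ₂ = -102.800° − 63.266° = -166.07°.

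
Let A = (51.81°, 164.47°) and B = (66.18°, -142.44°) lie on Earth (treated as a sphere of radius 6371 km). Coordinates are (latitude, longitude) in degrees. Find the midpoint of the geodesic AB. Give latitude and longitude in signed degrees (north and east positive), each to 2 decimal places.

61.61°, -174.97°

The central angle between A and B is δ = 0.5177 rad.
With f = 0.5, the slerp weights are sin((1−f)δ)/sin δ = 0.5172 and sin(fδ)/sin δ = 0.5172.
Weighted sum of the unit vectors: (0.5172)·(-0.5957,0.1655,0.7860) + (0.5172)·(-0.3201,-0.2462,0.9148) = (-0.4737, -0.0417, 0.8797).
Converting back: φ = atan2(z, √(x²+y²)) = 61.61°, λ = atan2(y, x) = -174.97°.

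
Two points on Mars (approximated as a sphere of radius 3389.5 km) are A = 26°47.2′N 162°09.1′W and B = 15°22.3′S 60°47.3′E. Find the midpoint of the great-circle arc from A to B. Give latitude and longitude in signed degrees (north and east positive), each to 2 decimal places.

The central angle between A and B is δ = 2.4182 rad.
With f = 0.5, the slerp weights are sin((1−f)δ)/sin δ = 1.4131 and sin(fδ)/sin δ = 1.4131.
Weighted sum of the unit vectors: (1.4131)·(-0.8497,-0.2736,0.4507) + (1.4131)·(0.4706,0.8416,-0.2651) = (-0.5358, 0.8026, 0.2623).
Converting back: φ = atan2(z, √(x²+y²)) = 15.20°, λ = atan2(y, x) = 123.72°.

15.20°, 123.72°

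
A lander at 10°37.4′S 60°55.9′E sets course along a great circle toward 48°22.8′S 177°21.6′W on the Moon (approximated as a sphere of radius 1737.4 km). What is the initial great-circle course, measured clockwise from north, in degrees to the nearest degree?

145°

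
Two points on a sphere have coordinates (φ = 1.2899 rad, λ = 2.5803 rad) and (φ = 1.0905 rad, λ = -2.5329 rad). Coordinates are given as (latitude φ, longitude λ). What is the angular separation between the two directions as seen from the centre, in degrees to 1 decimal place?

25.6°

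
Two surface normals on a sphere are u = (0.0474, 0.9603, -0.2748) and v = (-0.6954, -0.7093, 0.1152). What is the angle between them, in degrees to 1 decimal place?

138.2°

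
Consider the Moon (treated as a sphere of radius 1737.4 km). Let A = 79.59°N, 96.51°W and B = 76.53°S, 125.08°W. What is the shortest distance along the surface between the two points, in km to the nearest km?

Let φ₁ = 1.3891 rad, φ₂ = -1.3357 rad, and Δλ = -0.4986 rad.
cos c = sin φ₁ sin φ₂ + cos φ₁ cos φ₂ cos Δλ = (0.9835)(-0.9725) + (0.1807)(0.2329)(0.8782) = -0.91952,
so c = arccos(-0.91952) = 2.73765 rad.
Distance = R·c = 1737.4 × 2.7377 ≈ 4756 km.

4756 km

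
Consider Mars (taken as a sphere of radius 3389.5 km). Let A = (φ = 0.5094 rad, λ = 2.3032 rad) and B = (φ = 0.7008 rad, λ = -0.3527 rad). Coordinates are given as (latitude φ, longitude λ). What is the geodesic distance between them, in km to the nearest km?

With latitudes φ₁ = 29.186°, φ₂ = 40.153° and longitude difference Δλ = -152.172°:
cos c = sin φ₁ sin φ₂ + cos φ₁ cos φ₂ cos Δλ = (0.4877)(0.6448) + (0.8730)(0.7643)(-0.8844) = -0.27566,
so c = arccos(-0.27566) = 1.85007 rad.
Distance = R·c = 3389.5 × 1.8501 ≈ 6271 km.

6271 km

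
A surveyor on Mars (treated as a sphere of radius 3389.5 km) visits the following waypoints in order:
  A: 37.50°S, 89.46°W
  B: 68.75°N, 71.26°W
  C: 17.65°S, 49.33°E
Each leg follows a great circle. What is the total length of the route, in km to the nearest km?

13274 km

Leg A→B: central angle 1.8694 rad, distance 6336.4 km.
Leg B→C: central angle 2.0469 rad, distance 6938.1 km.
Total: 6336.4 + 6938.1 ≈ 13274 km.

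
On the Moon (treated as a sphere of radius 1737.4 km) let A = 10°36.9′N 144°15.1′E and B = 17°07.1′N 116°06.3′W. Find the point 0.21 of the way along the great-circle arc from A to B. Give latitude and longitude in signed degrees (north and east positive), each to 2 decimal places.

The central angle between A and B is δ = 1.6741 rad.
With f = 0.21, the slerp weights are sin((1−f)δ)/sin δ = 0.9745 and sin(fδ)/sin δ = 0.3462.
Weighted sum of the unit vectors: (0.9745)·(-0.7977,0.5742,0.1842) + (0.3462)·(-0.4205,-0.8582,0.2943) = (-0.9230, 0.2625, 0.2814).
Converting back: φ = atan2(z, √(x²+y²)) = 16.35°, λ = atan2(y, x) = 164.12°.

16.35°, 164.12°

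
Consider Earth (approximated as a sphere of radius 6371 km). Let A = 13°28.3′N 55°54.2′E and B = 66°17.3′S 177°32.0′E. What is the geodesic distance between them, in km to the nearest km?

12758 km

With latitudes φ₁ = 13.472°, φ₂ = -66.288° and longitude difference Δλ = 121.630°:
cos c = sin φ₁ sin φ₂ + cos φ₁ cos φ₂ cos Δλ = (0.2330)(-0.9156) + (0.9725)(0.4021)(-0.5244) = -0.41839,
so c = arccos(-0.41839) = 2.00247 rad.
Distance = R·c = 6371 × 2.0025 ≈ 12758 km.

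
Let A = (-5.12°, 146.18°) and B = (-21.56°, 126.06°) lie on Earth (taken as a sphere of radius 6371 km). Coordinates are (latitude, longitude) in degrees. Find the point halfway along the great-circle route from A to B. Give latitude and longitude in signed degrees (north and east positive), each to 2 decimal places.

-13.54°, 136.47°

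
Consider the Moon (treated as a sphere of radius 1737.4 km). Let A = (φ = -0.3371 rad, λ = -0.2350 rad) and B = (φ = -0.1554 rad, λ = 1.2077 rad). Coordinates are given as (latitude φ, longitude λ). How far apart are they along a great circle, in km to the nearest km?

With latitudes φ₁ = -19.314°, φ₂ = -8.904° and longitude difference Δλ = 82.661°:
cos c = sin φ₁ sin φ₂ + cos φ₁ cos φ₂ cos Δλ = (-0.3308)(-0.1548) + (0.9437)(0.9879)(0.1277) = 0.17030,
so c = arccos(0.17030) = 1.39967 rad.
Distance = R·c = 1737.4 × 1.3997 ≈ 2432 km.

2432 km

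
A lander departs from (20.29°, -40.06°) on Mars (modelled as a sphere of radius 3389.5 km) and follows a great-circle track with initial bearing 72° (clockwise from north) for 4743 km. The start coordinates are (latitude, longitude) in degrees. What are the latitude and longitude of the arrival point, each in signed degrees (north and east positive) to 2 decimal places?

Angular distance δ = d/R = 4743/3389.5 = 1.39932 rad; initial bearing θ = 1.2566 rad.
sin φ₂ = sin φ₁ cos δ + cos φ₁ sin δ cos θ = (0.3468)(0.1706) + (0.9379)(0.9853)(0.3090) = 0.3448, so φ₂ = 20.17°.
Δλ = atan2(sin θ sin δ cos φ₁, cos δ − sin φ₁ sin φ₂) = atan2(0.8790, 0.0511) = 86.674°.
λ₂ = -40.060° + 86.674° = 46.61°.

20.17°, 46.61°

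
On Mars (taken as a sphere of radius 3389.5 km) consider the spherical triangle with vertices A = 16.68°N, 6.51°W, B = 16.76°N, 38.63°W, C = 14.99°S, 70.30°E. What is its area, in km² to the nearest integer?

1661371 km²

Side lengths (central angles): a = 1.9548, b = 1.4335, c = 0.5363 rad; semiperimeter s = 1.9623.
By l'Huilier's theorem, tan(E/4) = √[tan(s/2) tan((s−a)/2) tan((s−b)/2) tan((s−c)/2)], giving spherical excess E = 0.1446 rad.
Area = E·R² = 0.1446 × (3389.5)² ≈ 1661371 km².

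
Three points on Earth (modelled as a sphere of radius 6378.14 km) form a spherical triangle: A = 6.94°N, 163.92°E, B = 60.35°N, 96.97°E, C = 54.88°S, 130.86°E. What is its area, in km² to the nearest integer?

Side lengths (central angles): a = 2.0653, b = 1.1812, c = 1.2690 rad; semiperimeter s = 2.2577.
By l'Huilier's theorem, tan(E/4) = √[tan(s/2) tan((s−a)/2) tan((s−b)/2) tan((s−c)/2)], giving spherical excess E = 1.0033 rad.
Area = E·R² = 1.0033 × (6378.14)² ≈ 40816694 km².

40816694 km²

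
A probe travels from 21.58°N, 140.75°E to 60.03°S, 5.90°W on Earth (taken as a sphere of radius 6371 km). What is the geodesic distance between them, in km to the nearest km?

15007 km

In radians: φ₁ = 0.3766, φ₂ = -1.0477, Δλ = -146.650° = -2.5595 rad.
Haversine: a = sin²(Δφ/2) + cos φ₁ cos φ₂ sin²(Δλ/2) = 0.4270 + (0.9299)(0.4995)(0.9177) = 0.85333.
Central angle c = 2·arcsin(√a) = 2.35556 rad.
Distance = R·c = 6371 × 2.3556 ≈ 15007 km.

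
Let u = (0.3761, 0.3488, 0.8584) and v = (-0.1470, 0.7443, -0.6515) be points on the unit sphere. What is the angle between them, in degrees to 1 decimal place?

u·v = -0.3549; |u| = 1.0000, |v| = 1.0000.
cos θ = (u·v)/(|u||v|) = -0.3549, so θ = 110.8°.

110.8°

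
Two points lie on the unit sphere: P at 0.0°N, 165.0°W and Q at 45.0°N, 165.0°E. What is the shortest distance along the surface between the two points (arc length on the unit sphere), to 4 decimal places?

0.9117

Let φ₁ = 0.0000 rad, φ₂ = 0.7854 rad, and Δλ = -0.5236 rad.
cos c = sin φ₁ sin φ₂ + cos φ₁ cos φ₂ cos Δλ = (0.0000)(0.7071) + (1.0000)(0.7071)(0.8660) = 0.61237,
so c = arccos(0.61237) = 0.91174 rad.
On the unit sphere the arc length equals the central angle: 0.9117.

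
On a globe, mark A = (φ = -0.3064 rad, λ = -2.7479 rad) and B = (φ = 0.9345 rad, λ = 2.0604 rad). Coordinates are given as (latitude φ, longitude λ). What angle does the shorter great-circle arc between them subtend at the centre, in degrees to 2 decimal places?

Let φ₁ = -0.3064 rad, φ₂ = 0.9345 rad, and Δλ = -1.4749 rad.
cos c = sin φ₁ sin φ₂ + cos φ₁ cos φ₂ cos Δλ = (-0.3016)(0.8043) + (0.9534)(0.5942)(0.0958) = -0.18835,
so c = arccos(-0.18835) = 1.76027 rad.
So the angular separation is 100.86°.

100.86°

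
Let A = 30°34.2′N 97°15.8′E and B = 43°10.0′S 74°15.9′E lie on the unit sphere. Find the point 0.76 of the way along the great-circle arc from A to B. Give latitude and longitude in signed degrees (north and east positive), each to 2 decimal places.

Central angle δ = 1.3386 rad. Interpolating on the sphere with fraction f = 0.76:
P = [sin((1−f)δ)·A + sin(fδ)·B] / sin δ = 0.3245·A + 0.8742·B in Cartesian coordinates,
giving P = (0.1376, 0.8908, -0.4330), i.e. latitude -25.66°, longitude 81.22°.

-25.66°, 81.22°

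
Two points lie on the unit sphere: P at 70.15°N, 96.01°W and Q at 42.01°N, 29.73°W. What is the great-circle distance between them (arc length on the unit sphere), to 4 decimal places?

With latitudes φ₁ = 70.150°, φ₂ = 42.010° and longitude difference Δλ = 66.280°:
cos c = sin φ₁ sin φ₂ + cos φ₁ cos φ₂ cos Δλ = (0.9406)(0.6693) + (0.3396)(0.7430)(0.4023) = 0.73099,
so c = arccos(0.73099) = 0.75103 rad.
On the unit sphere the arc length equals the central angle: 0.7510.

0.7510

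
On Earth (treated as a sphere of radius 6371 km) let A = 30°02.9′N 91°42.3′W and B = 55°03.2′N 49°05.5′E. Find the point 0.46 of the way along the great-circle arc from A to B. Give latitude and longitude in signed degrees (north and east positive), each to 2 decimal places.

64.93°, -57.82°

Central angle δ = 1.5446 rad. Interpolating on the sphere with fraction f = 0.46:
P = [sin((1−f)δ)·A + sin(fδ)·B] / sin δ = 0.7409·A + 0.6524·B in Cartesian coordinates,
giving P = (0.2257, -0.3586, 0.9058), i.e. latitude 64.93°, longitude -57.82°.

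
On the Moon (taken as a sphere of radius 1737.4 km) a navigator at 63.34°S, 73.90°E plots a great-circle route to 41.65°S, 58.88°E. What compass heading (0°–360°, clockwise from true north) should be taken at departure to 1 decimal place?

With φ₁ = -1.1055, φ₂ = -0.7269, Δλ = -0.2621 rad, the forward-azimuth formula gives
θ = atan2( sin Δλ cos φ₂ , cos φ₁ sin φ₂ − sin φ₁ cos φ₂ cos Δλ ) = atan2(-0.1936, 0.3468) = -29.18°.
Adding 360° brings this into [0°, 360°): 330.8°.

330.8°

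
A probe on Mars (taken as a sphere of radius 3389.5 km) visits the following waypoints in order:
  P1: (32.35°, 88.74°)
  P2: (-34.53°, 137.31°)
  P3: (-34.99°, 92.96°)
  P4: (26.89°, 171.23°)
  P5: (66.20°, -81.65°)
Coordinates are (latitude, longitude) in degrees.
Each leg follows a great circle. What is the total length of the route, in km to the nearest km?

16891 km

Leg P1→P2: central angle 1.4129 rad, distance 4789.1 km.
Leg P2→P3: central angle 0.6306 rad, distance 2137.4 km.
Leg P3→P4: central angle 1.6818 rad, distance 5700.6 km.
Leg P4→P5: central angle 1.2578 rad, distance 4263.5 km.
Total: 4789.1 + 2137.4 + 5700.6 + 4263.5 ≈ 16891 km.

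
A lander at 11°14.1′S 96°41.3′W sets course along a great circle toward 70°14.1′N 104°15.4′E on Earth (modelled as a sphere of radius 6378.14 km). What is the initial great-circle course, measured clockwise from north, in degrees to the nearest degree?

352°

With φ₁ = -0.1961, φ₂ = 1.2258, Δλ = -2.7760 rad, the forward-azimuth formula gives
θ = atan2( sin Δλ cos φ₂ , cos φ₁ sin φ₂ − sin φ₁ cos φ₂ cos Δλ ) = atan2(-0.1209, 0.8615) = -7.99°.
Adding 360° brings this into [0°, 360°): 352°.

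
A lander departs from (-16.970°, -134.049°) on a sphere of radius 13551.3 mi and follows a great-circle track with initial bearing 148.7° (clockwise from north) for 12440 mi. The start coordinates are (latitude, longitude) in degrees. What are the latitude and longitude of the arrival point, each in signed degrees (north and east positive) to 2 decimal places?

Angular distance δ = d/R = 12440/13551.3 = 0.91799 rad; initial bearing θ = 2.5953 rad.
sin φ₂ = sin φ₁ cos δ + cos φ₁ sin δ cos θ = (-0.2919)(0.6074) + (0.9565)(0.7944)(-0.8545) = -0.8265, so φ₂ = -55.74°.
Δλ = atan2(sin θ sin δ cos φ₁, cos δ − sin φ₁ sin φ₂) = atan2(0.3947, 0.3662) = 47.148°.
λ₂ = -134.049° + 47.148° = -86.90°.

-55.74°, -86.90°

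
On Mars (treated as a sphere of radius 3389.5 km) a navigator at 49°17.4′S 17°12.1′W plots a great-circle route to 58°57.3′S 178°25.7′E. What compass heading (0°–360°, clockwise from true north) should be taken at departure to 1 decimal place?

Δλ = -164.370° = -2.8688 rad.
y = sin Δλ · cos φ₂ = (-0.2694)(0.5157) = -0.1389
x = cos φ₁ sin φ₂ − sin φ₁ cos φ₂ cos Δλ = (0.6522)(-0.8568) − (-0.7580)(0.5157)(-0.9630) = -0.9353
θ = atan2(y, x) = -171.55°; adding 360° gives 188.5°.

188.5°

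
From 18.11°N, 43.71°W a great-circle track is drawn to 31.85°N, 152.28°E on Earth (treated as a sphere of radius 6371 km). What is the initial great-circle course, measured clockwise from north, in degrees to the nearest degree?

With φ₁ = 0.3161, φ₂ = 0.5559, Δλ = -2.8625 rad, the forward-azimuth formula gives
θ = atan2( sin Δλ cos φ₂ , cos φ₁ sin φ₂ − sin φ₁ cos φ₂ cos Δλ ) = atan2(-0.2340, 0.7554) = -17.21°.
Adding 360° brings this into [0°, 360°): 343°.

343°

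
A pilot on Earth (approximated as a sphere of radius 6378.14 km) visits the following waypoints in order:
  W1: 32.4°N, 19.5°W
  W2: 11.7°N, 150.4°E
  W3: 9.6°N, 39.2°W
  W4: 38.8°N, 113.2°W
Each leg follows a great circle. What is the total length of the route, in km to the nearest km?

40417 km

Leg W1→W2: central angle 2.3537 rad, distance 15012.0 km.
Leg W2→W3: central angle 2.7342 rad, distance 17439.3 km.
Leg W3→W4: central angle 1.2490 rad, distance 7966.1 km.
Total: 15012.0 + 17439.3 + 7966.1 ≈ 40417 km.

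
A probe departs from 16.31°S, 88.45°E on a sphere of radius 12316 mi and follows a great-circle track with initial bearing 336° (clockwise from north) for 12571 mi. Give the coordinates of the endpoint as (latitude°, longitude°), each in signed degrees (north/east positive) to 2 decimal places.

Angular distance δ = d/R = 12571/12316 = 1.02070 rad; initial bearing θ = 5.8643 rad.
sin φ₂ = sin φ₁ cos δ + cos φ₁ sin δ cos θ = (-0.2808)(0.5228) + (0.9598)(0.8525)(0.9135) = 0.6006, so φ₂ = 36.91°.
Δλ = atan2(sin θ sin δ cos φ₁, cos δ − sin φ₁ sin φ₂) = atan2(-0.3328, 0.6914) = -25.701°.
λ₂ = 88.450° − 25.701° = 62.75°.

36.91°, 62.75°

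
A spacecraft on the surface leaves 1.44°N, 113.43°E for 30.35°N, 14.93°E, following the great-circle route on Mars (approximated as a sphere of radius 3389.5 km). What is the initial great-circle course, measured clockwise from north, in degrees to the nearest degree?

With φ₁ = 0.0251, φ₂ = 0.5297, Δλ = -1.7191 rad, the forward-azimuth formula gives
θ = atan2( sin Δλ cos φ₂ , cos φ₁ sin φ₂ − sin φ₁ cos φ₂ cos Δλ ) = atan2(-0.8535, 0.5083) = -59.22°.
Adding 360° brings this into [0°, 360°): 301°.

301°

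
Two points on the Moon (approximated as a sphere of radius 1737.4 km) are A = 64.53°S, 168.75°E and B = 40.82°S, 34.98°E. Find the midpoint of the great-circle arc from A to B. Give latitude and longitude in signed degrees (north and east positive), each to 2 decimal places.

-70.39°, 69.04°

Central angle δ = 1.1971 rad. Interpolating on the sphere with fraction f = 0.5:
P = [sin((1−f)δ)·A + sin(fδ)·B] / sin δ = 0.6052·A + 0.6052·B in Cartesian coordinates,
giving P = (0.1200, 0.3133, -0.9420), i.e. latitude -70.39°, longitude 69.04°.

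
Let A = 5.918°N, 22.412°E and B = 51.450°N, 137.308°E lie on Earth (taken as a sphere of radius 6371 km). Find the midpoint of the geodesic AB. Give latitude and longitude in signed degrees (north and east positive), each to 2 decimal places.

Central angle δ = 1.7521 rad. Interpolating on the sphere with fraction f = 0.5:
P = [sin((1−f)δ)·A + sin(fδ)·B] / sin δ = 0.7810·A + 0.7810·B in Cartesian coordinates,
giving P = (0.3604, 0.6262, 0.6913), i.e. latitude 43.74°, longitude 60.08°.

43.74°, 60.08°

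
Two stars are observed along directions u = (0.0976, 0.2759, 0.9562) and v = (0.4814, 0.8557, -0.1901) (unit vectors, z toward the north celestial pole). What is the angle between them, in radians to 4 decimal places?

u·v = 0.1013; |u| = 1.0000, |v| = 1.0001.
cos θ = (u·v)/(|u||v|) = 0.1013, so θ = 1.4693 rad.

1.4693 rad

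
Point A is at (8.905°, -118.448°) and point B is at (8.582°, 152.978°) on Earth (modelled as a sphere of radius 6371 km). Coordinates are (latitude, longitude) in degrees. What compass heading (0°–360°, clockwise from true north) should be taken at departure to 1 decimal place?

278.3°

Δλ = -88.574° = -1.5459 rad.
y = sin Δλ · cos φ₂ = (-0.9997)(0.9888) = -0.9885
x = cos φ₁ sin φ₂ − sin φ₁ cos φ₂ cos Δλ = (0.9879)(0.1492) − (0.1548)(0.9888)(0.0249) = 0.1436
θ = atan2(y, x) = -81.73°; adding 360° gives 278.3°.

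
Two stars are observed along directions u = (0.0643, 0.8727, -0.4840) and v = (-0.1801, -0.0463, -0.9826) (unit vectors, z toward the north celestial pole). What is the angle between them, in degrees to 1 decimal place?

64.9°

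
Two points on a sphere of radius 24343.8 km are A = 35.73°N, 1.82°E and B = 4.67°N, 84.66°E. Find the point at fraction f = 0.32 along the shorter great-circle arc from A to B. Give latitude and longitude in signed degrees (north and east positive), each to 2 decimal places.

Central angle δ = 1.4219 rad. Interpolating on the sphere with fraction f = 0.32:
P = [sin((1−f)δ)·A + sin(fδ)·B] / sin δ = 0.8323·A + 0.4444·B in Cartesian coordinates,
giving P = (0.7165, 0.4624, 0.5222), i.e. latitude 31.48°, longitude 32.84°.

31.48°, 32.84°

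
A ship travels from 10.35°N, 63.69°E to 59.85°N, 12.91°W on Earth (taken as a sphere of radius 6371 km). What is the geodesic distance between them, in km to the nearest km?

8267 km

With latitudes φ₁ = 10.350°, φ₂ = 59.850° and longitude difference Δλ = -76.600°:
Haversine: a = sin²(Δφ/2) + cos φ₁ cos φ₂ sin²(Δλ/2) = 0.1753 + (0.9837)(0.5023)(0.3841) = 0.36507.
Central angle c = 2·arcsin(√a) = 1.29755 rad.
Distance = R·c = 6371 × 1.2975 ≈ 8267 km.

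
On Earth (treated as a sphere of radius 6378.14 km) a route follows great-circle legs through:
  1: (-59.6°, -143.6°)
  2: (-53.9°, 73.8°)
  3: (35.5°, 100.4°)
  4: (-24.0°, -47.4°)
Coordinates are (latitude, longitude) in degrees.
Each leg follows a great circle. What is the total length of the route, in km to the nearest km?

Leg 1→2: central angle 1.0928 rad, distance 6969.7 km.
Leg 2→3: central angle 1.6111 rad, distance 10275.9 km.
Leg 3→4: central angle 2.6170 rad, distance 16691.7 km.
Total: 6969.7 + 10275.9 + 16691.7 ≈ 33937 km.

33937 km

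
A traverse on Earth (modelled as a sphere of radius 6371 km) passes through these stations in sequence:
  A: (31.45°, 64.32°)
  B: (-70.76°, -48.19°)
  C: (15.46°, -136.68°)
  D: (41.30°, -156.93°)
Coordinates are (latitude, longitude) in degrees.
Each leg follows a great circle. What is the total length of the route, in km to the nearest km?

29153 km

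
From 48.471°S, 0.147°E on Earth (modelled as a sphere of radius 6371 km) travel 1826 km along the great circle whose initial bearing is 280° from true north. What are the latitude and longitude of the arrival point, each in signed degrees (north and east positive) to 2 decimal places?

Angular distance δ = d/R = 1826/6371 = 0.28661 rad; initial bearing θ = 4.8869 rad.
sin φ₂ = sin φ₁ cos δ + cos φ₁ sin δ cos θ = (-0.7486)(0.9592) + (0.6630)(0.2827)(0.1736) = -0.6855, so φ₂ = -43.28°.
Δλ = atan2(sin θ sin δ cos φ₁, cos δ − sin φ₁ sin φ₂) = atan2(-0.1846, 0.4460) = -22.483°.
λ₂ = 0.147° − 22.483° = -22.34°.

-43.28°, -22.34°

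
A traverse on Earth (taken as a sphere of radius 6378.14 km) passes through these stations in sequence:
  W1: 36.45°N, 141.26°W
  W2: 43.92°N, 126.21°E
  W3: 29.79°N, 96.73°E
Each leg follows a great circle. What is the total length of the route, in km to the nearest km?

Leg W1→W2: central angle 1.1739 rad, distance 7487.4 km.
Leg W2→W3: central angle 0.4761 rad, distance 3036.4 km.
Total: 7487.4 + 3036.4 ≈ 10524 km.

10524 km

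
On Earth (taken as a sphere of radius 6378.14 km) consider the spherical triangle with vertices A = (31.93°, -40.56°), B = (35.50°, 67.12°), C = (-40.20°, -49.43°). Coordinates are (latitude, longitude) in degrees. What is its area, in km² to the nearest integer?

59123225 km²

Side lengths (central angles): a = 2.2820, b = 1.2670, c = 1.4734 rad; semiperimeter s = 2.5112.
By l'Huilier's theorem, tan(E/4) = √[tan(s/2) tan((s−a)/2) tan((s−b)/2) tan((s−c)/2)], giving spherical excess E = 1.4533 rad.
Area = E·R² = 1.4533 × (6378.14)² ≈ 59123225 km².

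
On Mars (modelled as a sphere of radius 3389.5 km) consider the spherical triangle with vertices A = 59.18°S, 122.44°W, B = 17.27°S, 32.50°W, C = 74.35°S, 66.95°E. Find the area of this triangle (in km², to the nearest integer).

Side lengths (central angles): a = 1.3247, b = 0.8085, c = 1.3125 rad; semiperimeter s = 1.7229.
By l'Huilier's theorem, tan(E/4) = √[tan(s/2) tan((s−a)/2) tan((s−b)/2) tan((s−c)/2)], giving spherical excess E = 0.6155 rad.
Area = E·R² = 0.6155 × (3389.5)² ≈ 7071788 km².

7071788 km²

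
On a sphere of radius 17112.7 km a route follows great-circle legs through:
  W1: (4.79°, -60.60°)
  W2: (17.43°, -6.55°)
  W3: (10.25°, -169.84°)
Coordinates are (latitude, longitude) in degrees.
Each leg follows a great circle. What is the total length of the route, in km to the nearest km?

Leg W1→W2: central angle 0.9482 rad, distance 16225.6 km.
Leg W2→W3: central angle 2.5791 rad, distance 44134.8 km.
Total: 16225.6 + 44134.8 ≈ 60360 km.

60360 km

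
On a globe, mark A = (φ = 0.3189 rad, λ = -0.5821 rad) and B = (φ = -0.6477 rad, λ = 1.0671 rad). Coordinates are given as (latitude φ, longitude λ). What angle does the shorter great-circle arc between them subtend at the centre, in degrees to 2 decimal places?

In radians: φ₁ = 0.3189, φ₂ = -0.6477, Δλ = 94.492° = 1.6492 rad.
Haversine: a = sin²(Δφ/2) + cos φ₁ cos φ₂ sin²(Δλ/2) = 0.2159 + (0.9496)(0.7975)(0.5392) = 0.62424.
Central angle c = 2·arcsin(√a) = 1.82190 rad.
So the angular separation is 104.39°.

104.39°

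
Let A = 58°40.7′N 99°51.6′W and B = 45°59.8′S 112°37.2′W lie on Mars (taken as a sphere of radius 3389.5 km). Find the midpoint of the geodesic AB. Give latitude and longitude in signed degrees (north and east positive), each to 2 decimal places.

6.38°, -107.16°

The central angle between A and B is δ = 1.8362 rad.
With f = 0.5, the slerp weights are sin((1−f)δ)/sin δ = 0.8232 and sin(fδ)/sin δ = 0.8232.
Weighted sum of the unit vectors: (0.8232)·(-0.0890,-0.5122,0.8543) + (0.8232)·(-0.2672,-0.6413,-0.7193) = (-0.2933, -0.9496, 0.1111).
Converting back: φ = atan2(z, √(x²+y²)) = 6.38°, λ = atan2(y, x) = -107.16°.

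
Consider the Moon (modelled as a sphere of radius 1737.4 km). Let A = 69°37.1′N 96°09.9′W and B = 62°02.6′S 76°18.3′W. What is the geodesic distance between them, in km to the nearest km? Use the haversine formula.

4015 km

In radians: φ₁ = 1.2151, φ₂ = -1.0829, Δλ = 19.860° = 0.3466 rad.
Haversine: a = sin²(Δφ/2) + cos φ₁ cos φ₂ sin²(Δλ/2) = 0.8324 + (0.3483)(0.4688)(0.0297) = 0.83722.
Central angle c = 2·arcsin(√a) = 2.31100 rad.
Distance = R·c = 1737.4 × 2.3110 ≈ 4015 km.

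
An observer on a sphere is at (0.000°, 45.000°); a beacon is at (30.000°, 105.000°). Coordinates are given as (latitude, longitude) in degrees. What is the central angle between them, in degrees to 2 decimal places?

64.34°

With latitudes φ₁ = 0.000°, φ₂ = 30.000° and longitude difference Δλ = 60.000°:
Haversine: a = sin²(Δφ/2) + cos φ₁ cos φ₂ sin²(Δλ/2) = 0.0670 + (1.0000)(0.8660)(0.2500) = 0.28349.
Central angle c = 2·arcsin(√a) = 1.12296 rad.
So the angular separation is 64.34°.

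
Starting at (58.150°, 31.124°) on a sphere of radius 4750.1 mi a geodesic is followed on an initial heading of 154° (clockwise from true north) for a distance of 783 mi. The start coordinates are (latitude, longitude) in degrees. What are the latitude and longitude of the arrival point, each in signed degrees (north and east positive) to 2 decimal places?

49.47°, 37.48°

Angular distance δ = d/R = 783/4750.1 = 0.16484 rad; initial bearing θ = 2.6878 rad.
sin φ₂ = sin φ₁ cos δ + cos φ₁ sin δ cos θ = (0.8494)(0.9864) + (0.5277)(0.1641)(-0.8988) = 0.7601, so φ₂ = 49.47°.
Δλ = atan2(sin θ sin δ cos φ₁, cos δ − sin φ₁ sin φ₂) = atan2(0.0380, 0.3408) = 6.356°.
λ₂ = 31.124° + 6.356° = 37.48°.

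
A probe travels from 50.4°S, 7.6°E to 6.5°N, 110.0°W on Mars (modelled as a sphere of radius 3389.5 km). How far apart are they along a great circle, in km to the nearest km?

In radians: φ₁ = -0.8796, φ₂ = 0.1134, Δλ = -117.600° = -2.0525 rad.
Haversine: a = sin²(Δφ/2) + cos φ₁ cos φ₂ sin²(Δλ/2) = 0.2269 + (0.6374)(0.9936)(0.7316) = 0.69032.
Central angle c = 2·arcsin(√a) = 1.96129 rad.
Distance = R·c = 3389.5 × 1.9613 ≈ 6648 km.

6648 km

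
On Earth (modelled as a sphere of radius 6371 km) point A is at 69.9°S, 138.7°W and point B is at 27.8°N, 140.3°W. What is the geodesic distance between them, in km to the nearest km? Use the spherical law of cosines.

10865 km

With latitudes φ₁ = -69.900°, φ₂ = 27.800° and longitude difference Δλ = -1.600°:
cos c = sin φ₁ sin φ₂ + cos φ₁ cos φ₂ cos Δλ = (-0.9391)(0.4664) + (0.3437)(0.8846)(0.9996) = -0.13410,
so c = arccos(-0.13410) = 1.70531 rad.
Distance = R·c = 6371 × 1.7053 ≈ 10865 km.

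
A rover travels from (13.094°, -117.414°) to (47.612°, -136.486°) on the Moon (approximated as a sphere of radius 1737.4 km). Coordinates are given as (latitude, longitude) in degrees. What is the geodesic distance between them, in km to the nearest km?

1153 km

With latitudes φ₁ = 13.094°, φ₂ = 47.612° and longitude difference Δλ = -19.072°:
cos c = sin φ₁ sin φ₂ + cos φ₁ cos φ₂ cos Δλ = (0.2265)(0.7386) + (0.9740)(0.6741)(0.9451) = 0.78791,
so c = arccos(0.78791) = 0.66340 rad.
Distance = R·c = 1737.4 × 0.6634 ≈ 1153 km.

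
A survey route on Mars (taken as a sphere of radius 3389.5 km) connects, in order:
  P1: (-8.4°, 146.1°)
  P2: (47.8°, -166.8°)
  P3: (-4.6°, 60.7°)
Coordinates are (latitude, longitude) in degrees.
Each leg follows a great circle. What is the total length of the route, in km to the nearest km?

Leg P1→P2: central angle 1.2195 rad, distance 4133.4 km.
Leg P2→P3: central angle 2.1080 rad, distance 7145.2 km.
Total: 4133.4 + 7145.2 ≈ 11279 km.

11279 km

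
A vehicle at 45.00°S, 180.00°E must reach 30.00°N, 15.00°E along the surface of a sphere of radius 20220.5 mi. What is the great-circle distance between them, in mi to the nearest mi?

56791 mi

In radians: φ₁ = -0.7854, φ₂ = 0.5236, Δλ = -165.000° = -2.8798 rad.
Haversine: a = sin²(Δφ/2) + cos φ₁ cos φ₂ sin²(Δλ/2) = 0.3706 + (0.7071)(0.8660)(0.9830) = 0.97253.
Central angle c = 2·arcsin(√a) = 2.80857 rad.
Distance = R·c = 20220.5 × 2.8086 ≈ 56791 mi.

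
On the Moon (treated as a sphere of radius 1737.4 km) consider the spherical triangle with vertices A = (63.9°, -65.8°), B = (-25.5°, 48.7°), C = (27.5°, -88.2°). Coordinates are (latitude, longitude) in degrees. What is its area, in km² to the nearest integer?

4360643 km²

Side lengths (central angles): a = 2.4708, b = 0.6834, c = 2.1547 rad; semiperimeter s = 2.6545.
By l'Huilier's theorem, tan(E/4) = √[tan(s/2) tan((s−a)/2) tan((s−b)/2) tan((s−c)/2)], giving spherical excess E = 1.4446 rad.
Area = E·R² = 1.4446 × (1737.4)² ≈ 4360643 km².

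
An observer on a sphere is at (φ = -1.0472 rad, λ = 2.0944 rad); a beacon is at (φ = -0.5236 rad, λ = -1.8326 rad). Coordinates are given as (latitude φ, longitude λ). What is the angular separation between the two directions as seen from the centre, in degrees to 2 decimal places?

In radians: φ₁ = -1.0472, φ₂ = -0.5236, Δλ = 134.999° = 2.3562 rad.
Haversine: a = sin²(Δφ/2) + cos φ₁ cos φ₂ sin²(Δλ/2) = 0.0670 + (0.5000)(0.8660)(0.8536) = 0.43658.
Central angle c = 2·arcsin(√a) = 1.44362 rad.
So the angular separation is 82.71°.

82.71°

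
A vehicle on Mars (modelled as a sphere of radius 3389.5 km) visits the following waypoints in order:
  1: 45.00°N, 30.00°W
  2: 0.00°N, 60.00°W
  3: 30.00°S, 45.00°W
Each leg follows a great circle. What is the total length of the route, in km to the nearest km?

5056 km

Leg 1→2: central angle 0.9117 rad, distance 3090.3 km.
Leg 2→3: central angle 0.5799 rad, distance 1965.6 km.
Total: 3090.3 + 1965.6 ≈ 5056 km.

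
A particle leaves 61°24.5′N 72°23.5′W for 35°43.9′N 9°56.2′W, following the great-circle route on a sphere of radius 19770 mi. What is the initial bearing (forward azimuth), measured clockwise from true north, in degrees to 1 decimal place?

94.0°

Δλ = 62.455° = 1.0900 rad.
y = sin Δλ · cos φ₂ = (0.8866)(0.8118) = 0.7197
x = cos φ₁ sin φ₂ − sin φ₁ cos φ₂ cos Δλ = (0.4786)(0.5840) − (0.8781)(0.8118)(0.4624) = -0.0501
θ = atan2(y, x) = 93.98°, so the bearing is 94.0°.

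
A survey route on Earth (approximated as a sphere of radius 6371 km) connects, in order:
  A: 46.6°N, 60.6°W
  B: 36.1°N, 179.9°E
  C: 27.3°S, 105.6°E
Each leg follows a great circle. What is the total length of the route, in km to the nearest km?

19510 km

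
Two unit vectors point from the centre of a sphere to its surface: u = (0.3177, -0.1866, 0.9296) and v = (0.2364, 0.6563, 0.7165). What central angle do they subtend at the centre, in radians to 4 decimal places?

u·v = 0.6187; |u| = 1.0000, |v| = 1.0000.
cos θ = (u·v)/(|u||v|) = 0.6187, so θ = 0.9037 rad.

0.9037 rad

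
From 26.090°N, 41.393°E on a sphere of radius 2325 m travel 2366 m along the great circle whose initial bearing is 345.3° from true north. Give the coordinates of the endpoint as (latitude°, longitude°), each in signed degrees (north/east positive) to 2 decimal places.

Angular distance δ = d/R = 2366/2325 = 1.01763 rad; initial bearing θ = 6.0266 rad.
sin φ₂ = sin φ₁ cos δ + cos φ₁ sin δ cos θ = (0.4398)(0.5254) + (0.8981)(0.8509)(0.9673) = 0.9702, so φ₂ = 75.98°.
Δλ = atan2(sin θ sin δ cos φ₁, cos δ − sin φ₁ sin φ₂) = atan2(-0.1939, 0.0987) = -63.024°.
λ₂ = 41.393° − 63.024° = -21.63°.

75.98°, -21.63°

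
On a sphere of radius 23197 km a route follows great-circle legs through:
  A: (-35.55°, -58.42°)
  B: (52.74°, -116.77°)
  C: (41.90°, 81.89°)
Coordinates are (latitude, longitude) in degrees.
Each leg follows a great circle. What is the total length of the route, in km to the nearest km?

Leg A→B: central angle 1.7765 rad, distance 41209.8 km.
Leg B→C: central angle 1.4660 rad, distance 34007.3 km.
Total: 41209.8 + 34007.3 ≈ 75217 km.

75217 km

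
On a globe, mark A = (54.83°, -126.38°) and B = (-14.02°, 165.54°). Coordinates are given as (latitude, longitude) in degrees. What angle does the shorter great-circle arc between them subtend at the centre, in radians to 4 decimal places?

With latitudes φ₁ = 54.830°, φ₂ = -14.020° and longitude difference Δλ = -68.080°:
Haversine: a = sin²(Δφ/2) + cos φ₁ cos φ₂ sin²(Δλ/2) = 0.3196 + (0.5760)(0.9702)(0.3133) = 0.49471.
Central angle c = 2·arcsin(√a) = 1.56021 rad.
So the angular separation is 1.5602 rad.

1.5602 rad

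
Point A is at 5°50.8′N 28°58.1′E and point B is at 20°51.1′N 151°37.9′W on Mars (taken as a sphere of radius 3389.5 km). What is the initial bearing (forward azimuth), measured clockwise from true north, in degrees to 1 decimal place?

1.2°

Δλ = 179.400° = 3.1311 rad.
y = sin Δλ · cos φ₂ = (0.0105)(0.9345) = 0.0098
x = cos φ₁ sin φ₂ − sin φ₁ cos φ₂ cos Δλ = (0.9948)(0.3559) − (0.1019)(0.9345)(-0.9999) = 0.4493
θ = atan2(y, x) = 1.25°, so the bearing is 1.2°.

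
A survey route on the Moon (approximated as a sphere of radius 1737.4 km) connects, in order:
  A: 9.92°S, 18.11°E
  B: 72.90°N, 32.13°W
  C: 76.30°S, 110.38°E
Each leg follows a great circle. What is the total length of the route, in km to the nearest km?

Leg A→B: central angle 1.5502 rad, distance 2693.3 km.
Leg B→C: central angle 2.9617 rad, distance 5145.6 km.
Total: 2693.3 + 5145.6 ≈ 7839 km.

7839 km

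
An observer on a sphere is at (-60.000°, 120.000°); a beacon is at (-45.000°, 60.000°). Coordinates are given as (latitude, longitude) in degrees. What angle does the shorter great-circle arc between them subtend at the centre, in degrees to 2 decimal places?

In radians: φ₁ = -1.0472, φ₂ = -0.7854, Δλ = -60.000° = -1.0472 rad.
cos c = sin φ₁ sin φ₂ + cos φ₁ cos φ₂ cos Δλ = (-0.8660)(-0.7071) + (0.5000)(0.7071)(0.5000) = 0.78915,
so c = arccos(0.78915) = 0.66137 rad.
So the angular separation is 37.89°.

37.89°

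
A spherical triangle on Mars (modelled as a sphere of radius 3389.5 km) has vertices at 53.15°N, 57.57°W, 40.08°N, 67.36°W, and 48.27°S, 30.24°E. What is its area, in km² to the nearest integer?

Side lengths (central angles): a = 2.1506, b = 2.1919, c = 0.2560 rad; semiperimeter s = 2.2992.
By l'Huilier's theorem, tan(E/4) = √[tan(s/2) tan((s−a)/2) tan((s−b)/2) tan((s−c)/2)], giving spherical excess E = 0.4809 rad.
Area = E·R² = 0.4809 × (3389.5)² ≈ 5524494 km².

5524494 km²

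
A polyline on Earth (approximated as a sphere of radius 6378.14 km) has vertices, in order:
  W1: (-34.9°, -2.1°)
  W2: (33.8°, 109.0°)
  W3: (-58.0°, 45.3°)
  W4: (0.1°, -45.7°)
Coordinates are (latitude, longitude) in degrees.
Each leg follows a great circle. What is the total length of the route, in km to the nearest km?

35732 km

Leg W1→W2: central angle 2.1696 rad, distance 13837.8 km.
Leg W2→W3: central angle 1.8511 rad, distance 11806.6 km.
Leg W3→W4: central angle 1.5815 rad, distance 10087.2 km.
Total: 13837.8 + 11806.6 + 10087.2 ≈ 35732 km.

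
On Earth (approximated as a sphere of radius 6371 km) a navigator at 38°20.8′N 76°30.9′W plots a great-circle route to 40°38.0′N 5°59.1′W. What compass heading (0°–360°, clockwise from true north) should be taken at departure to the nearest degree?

64°

Δλ = 70.530° = 1.2310 rad.
y = sin Δλ · cos φ₂ = (0.9428)(0.7589) = 0.7155
x = cos φ₁ sin φ₂ − sin φ₁ cos φ₂ cos Δλ = (0.7843)(0.6512) − (0.6204)(0.7589)(0.3333) = 0.3538
θ = atan2(y, x) = 63.69°, so the bearing is 64°.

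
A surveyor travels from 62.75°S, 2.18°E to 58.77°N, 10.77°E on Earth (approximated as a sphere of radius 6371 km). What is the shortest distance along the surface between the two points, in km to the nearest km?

13532 km

With latitudes φ₁ = -62.750°, φ₂ = 58.770° and longitude difference Δλ = 8.590°:
cos c = sin φ₁ sin φ₂ + cos φ₁ cos φ₂ cos Δλ = (-0.8890)(0.8551) + (0.4579)(0.5185)(0.9888) = -0.52546,
so c = arccos(-0.52546) = 2.12405 rad.
Distance = R·c = 6371 × 2.1241 ≈ 13532 km.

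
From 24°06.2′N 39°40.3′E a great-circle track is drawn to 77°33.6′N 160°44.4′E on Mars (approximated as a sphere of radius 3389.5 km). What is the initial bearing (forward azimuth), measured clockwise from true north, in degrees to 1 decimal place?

Δλ = 121.068° = 2.1130 rad.
y = sin Δλ · cos φ₂ = (0.8566)(0.2154) = 0.1845
x = cos φ₁ sin φ₂ − sin φ₁ cos φ₂ cos Δλ = (0.9128)(0.9765) − (0.4084)(0.2154)(-0.5161) = 0.9368
θ = atan2(y, x) = 11.14°, so the bearing is 11.1°.

11.1°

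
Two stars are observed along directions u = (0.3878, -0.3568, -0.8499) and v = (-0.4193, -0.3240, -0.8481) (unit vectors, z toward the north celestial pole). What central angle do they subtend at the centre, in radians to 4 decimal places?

u·v = 0.6738; |u| = 1.0000, |v| = 1.0000.
cos θ = (u·v)/(|u||v|) = 0.6738, so θ = 0.8315 rad.

0.8315 rad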